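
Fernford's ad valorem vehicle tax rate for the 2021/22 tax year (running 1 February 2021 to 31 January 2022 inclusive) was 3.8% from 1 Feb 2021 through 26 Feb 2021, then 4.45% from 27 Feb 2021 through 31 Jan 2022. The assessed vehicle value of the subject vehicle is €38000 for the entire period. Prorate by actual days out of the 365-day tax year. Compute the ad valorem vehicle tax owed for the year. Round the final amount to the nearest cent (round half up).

€1673.41

1 Feb – 26 Feb 2021: 26 days at 3.8% → €38000 × 3.8% × 26/365 = €102.8603
27 Feb 2021 – 31 Jan 2022: 339 days at 4.45% → €38000 × 4.45% × 339/365 = €1570.5452
Total = €1673.4055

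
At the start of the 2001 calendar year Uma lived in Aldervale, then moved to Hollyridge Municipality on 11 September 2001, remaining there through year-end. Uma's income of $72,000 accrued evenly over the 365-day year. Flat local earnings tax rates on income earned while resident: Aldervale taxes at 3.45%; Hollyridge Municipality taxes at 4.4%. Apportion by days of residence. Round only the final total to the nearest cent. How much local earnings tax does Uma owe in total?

Aldervale, 1 January – 10 September 2001: 253 days → $72,000 × 3.45% × 253/365 = $1,721.7863
Hollyridge Municipality, 11 September – 31 December 2001: 112 days → $72,000 × 4.4% × 112/365 = $972.0986
Total = $2,693.8849

$2,693.88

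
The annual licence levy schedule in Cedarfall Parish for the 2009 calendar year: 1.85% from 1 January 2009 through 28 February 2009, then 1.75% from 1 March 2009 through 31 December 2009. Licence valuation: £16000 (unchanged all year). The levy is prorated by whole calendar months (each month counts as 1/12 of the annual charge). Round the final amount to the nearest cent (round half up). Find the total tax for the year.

£282.67

1 January – 28 February 2009: 2 months at 1.85% → £16000 × 1.85% × 2/12 = £49.3333
1 March – 31 December 2009: 10 months at 1.75% → £16000 × 1.75% × 10/12 = £233.3333
Total = £282.6667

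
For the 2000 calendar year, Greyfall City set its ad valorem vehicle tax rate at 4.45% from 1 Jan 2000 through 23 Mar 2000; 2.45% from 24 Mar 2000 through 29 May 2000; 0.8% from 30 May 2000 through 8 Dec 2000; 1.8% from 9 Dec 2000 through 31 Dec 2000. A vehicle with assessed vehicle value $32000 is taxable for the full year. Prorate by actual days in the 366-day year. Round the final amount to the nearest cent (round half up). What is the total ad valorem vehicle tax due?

1 Jan – 23 Mar 2000: 83 days at 4.45% → $32000 × 4.45% × 83/366 = $322.9290
24 Mar – 29 May 2000: 67 days at 2.45% → $32000 × 2.45% × 67/366 = $143.5191
30 May – 8 Dec 2000: 193 days at 0.8% → $32000 × 0.8% × 193/366 = $134.9945
9 Dec – 31 Dec 2000: 23 days at 1.8% → $32000 × 1.8% × 23/366 = $36.1967
Total = $637.6393

$637.64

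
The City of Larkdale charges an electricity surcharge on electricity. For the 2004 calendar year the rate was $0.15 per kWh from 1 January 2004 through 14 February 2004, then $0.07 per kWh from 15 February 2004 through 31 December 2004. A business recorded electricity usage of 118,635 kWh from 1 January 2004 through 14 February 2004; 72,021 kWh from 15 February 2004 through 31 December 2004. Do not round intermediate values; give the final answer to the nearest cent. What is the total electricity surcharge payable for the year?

1 January – 14 February 2004: 118,635 kWh at $0.15/kWh → $17795.25
15 February – 31 December 2004: 72,021 kWh at $0.07/kWh → $5041.47

$22836.72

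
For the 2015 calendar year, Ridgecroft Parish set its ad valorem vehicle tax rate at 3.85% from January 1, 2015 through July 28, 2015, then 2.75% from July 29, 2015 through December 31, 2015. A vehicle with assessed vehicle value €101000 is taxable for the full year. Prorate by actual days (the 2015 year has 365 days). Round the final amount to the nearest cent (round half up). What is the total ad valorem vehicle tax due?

January 1 – July 28, 2015: 209 days at 3.85% → €101000 × 3.85% × 209/365 = €2226.5658
July 29 – December 31, 2015: 156 days at 2.75% → €101000 × 2.75% × 156/365 = €1187.0959
Total = €3413.6616

€3413.66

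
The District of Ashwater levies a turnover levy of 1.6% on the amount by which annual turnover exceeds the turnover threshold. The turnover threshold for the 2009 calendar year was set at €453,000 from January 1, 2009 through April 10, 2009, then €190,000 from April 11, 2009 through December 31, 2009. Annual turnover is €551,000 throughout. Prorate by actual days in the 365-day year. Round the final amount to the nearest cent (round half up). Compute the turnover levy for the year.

January 1 – April 10, 2009: 100 days, exemption €453,000 → (€551,000 − €453,000) × 1.6% × 100/365 = €429.5890
April 11 – December 31, 2009: 265 days, exemption €190,000 → (€551,000 − €190,000) × 1.6% × 265/365 = €4,193.5342
Total = €4,623.1233

€4,623.12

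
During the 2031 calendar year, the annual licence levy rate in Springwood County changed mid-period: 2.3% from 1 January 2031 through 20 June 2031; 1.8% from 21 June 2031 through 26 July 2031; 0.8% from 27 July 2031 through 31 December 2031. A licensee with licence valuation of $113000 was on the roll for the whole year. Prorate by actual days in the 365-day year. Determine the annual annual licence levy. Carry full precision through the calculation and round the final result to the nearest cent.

$1809.55

1 January – 20 June 2031: 171 days at 2.3% → $113000 × 2.3% × 171/365 = $1217.6137
21 June – 26 July 2031: 36 days at 1.8% → $113000 × 1.8% × 36/365 = $200.6137
27 July – 31 December 2031: 158 days at 0.8% → $113000 × 0.8% × 158/365 = $391.3205
Total = $1809.5479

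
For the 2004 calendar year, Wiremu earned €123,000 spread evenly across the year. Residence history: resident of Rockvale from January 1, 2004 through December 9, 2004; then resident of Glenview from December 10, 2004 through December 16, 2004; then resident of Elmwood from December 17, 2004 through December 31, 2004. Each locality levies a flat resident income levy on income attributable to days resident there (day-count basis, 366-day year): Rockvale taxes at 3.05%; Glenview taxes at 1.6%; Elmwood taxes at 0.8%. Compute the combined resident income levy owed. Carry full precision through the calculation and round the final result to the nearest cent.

Rockvale, January 1 – December 9, 2004: 344 days → €123,000 × 3.05% × 344/366 = €3,526.0000
Glenview, December 10 – December 16, 2004: 7 days → €123,000 × 1.6% × 7/366 = €37.6393
Elmwood, December 17 – December 31, 2004: 15 days → €123,000 × 0.8% × 15/366 = €40.3279
Total = €3,603.9672

€3,603.97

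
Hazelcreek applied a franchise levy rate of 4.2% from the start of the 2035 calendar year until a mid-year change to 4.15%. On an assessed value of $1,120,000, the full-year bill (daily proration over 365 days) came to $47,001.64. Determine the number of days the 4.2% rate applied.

Let d = days at the first rate; then 365 − d days at the second rate.
$1,120,000 × [4.2%·d + 4.15%·(365−d)] / 365 = $47,001.64
Solving gives d = 340, so the new rate took effect on 7 Dec 2035.

340 days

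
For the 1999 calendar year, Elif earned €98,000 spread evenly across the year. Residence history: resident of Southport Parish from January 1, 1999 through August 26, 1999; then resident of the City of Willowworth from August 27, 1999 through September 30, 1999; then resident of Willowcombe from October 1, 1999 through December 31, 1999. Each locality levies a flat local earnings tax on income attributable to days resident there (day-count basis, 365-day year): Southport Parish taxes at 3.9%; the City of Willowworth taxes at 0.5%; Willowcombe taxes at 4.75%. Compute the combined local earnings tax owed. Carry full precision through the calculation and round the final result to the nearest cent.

Southport Parish, January 1 – August 26, 1999: 238 days → €98,000 × 3.9% × 238/365 = €2,492.1534
The City of Willowworth, August 27 – September 30, 1999: 35 days → €98,000 × 0.5% × 35/365 = €46.9863
Willowcombe, October 1 – December 31, 1999: 92 days → €98,000 × 4.75% × 92/365 = €1,173.3151
Total = €3,712.4548

€3,712.45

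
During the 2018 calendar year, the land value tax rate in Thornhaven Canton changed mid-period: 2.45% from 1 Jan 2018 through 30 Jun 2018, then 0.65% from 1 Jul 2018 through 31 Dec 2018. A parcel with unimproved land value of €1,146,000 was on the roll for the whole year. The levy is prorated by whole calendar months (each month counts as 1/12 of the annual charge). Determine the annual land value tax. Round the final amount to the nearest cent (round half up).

€17,763.00

1 Jan – 30 Jun 2018: 6 months at 2.45% → €1,146,000 × 2.45% × 6/12 = €14,038.5000
1 Jul – 31 Dec 2018: 6 months at 0.65% → €1,146,000 × 0.65% × 6/12 = €3,724.5000
Total = €17,763.0000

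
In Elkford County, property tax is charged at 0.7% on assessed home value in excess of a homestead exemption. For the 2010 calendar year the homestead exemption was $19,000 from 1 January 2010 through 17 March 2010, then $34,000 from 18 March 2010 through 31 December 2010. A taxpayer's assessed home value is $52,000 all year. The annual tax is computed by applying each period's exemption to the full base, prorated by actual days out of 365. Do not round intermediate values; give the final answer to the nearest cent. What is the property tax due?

$147.86

1 January – 17 March 2010: 76 days, exemption $19,000 → ($52,000 − $19,000) × 0.7% × 76/365 = $48.0986
18 March – 31 December 2010: 289 days, exemption $34,000 → ($52,000 − $34,000) × 0.7% × 289/365 = $99.7644
Total = $147.8630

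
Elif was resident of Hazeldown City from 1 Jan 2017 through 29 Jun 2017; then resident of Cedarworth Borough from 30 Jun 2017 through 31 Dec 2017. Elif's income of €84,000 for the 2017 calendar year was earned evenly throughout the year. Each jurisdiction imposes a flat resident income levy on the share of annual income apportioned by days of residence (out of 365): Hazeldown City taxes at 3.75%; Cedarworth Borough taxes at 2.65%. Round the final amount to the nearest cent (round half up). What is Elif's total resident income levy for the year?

€2,681.67

Hazeldown City, 1 Jan – 29 Jun 2017: 180 days → €84,000 × 3.75% × 180/365 = €1,553.4247
Cedarworth Borough, 30 Jun – 31 Dec 2017: 185 days → €84,000 × 2.65% × 185/365 = €1,128.2466
Total = €2,681.6712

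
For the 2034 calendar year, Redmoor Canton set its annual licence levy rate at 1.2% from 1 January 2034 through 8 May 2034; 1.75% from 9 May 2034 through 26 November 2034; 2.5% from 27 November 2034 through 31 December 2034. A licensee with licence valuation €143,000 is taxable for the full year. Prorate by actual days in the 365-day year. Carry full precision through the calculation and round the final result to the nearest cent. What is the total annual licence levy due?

€2,329.53

1 January – 8 May 2034: 128 days at 1.2% → €143,000 × 1.2% × 128/365 = €601.7753
9 May – 26 November 2034: 202 days at 1.75% → €143,000 × 1.75% × 202/365 = €1,384.9452
27 November – 31 December 2034: 35 days at 2.5% → €143,000 × 2.5% × 35/365 = €342.8082
Total = €2,329.5288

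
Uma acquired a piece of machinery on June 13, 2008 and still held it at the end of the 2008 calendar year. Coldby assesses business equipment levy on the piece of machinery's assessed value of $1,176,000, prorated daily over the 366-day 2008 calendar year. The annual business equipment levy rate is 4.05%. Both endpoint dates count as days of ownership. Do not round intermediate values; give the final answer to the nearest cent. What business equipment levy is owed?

$26,286.49

Days held (June 13 – December 31, 2008): 202 out of 366
Tax = $1,176,000 × 4.05% × 202/366 = $26,286.4918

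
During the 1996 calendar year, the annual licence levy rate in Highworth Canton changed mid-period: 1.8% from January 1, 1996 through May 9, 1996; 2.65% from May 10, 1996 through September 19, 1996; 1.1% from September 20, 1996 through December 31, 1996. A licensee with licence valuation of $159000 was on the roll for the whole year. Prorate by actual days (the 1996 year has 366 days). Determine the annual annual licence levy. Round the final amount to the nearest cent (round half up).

January 1 – May 9, 1996: 130 days at 1.8% → $159000 × 1.8% × 130/366 = $1016.5574
May 10 – September 19, 1996: 133 days at 2.65% → $159000 × 2.65% × 133/366 = $1531.1352
September 20 – December 31, 1996: 103 days at 1.1% → $159000 × 1.1% × 103/366 = $492.2049
Total = $3039.8975

$3039.90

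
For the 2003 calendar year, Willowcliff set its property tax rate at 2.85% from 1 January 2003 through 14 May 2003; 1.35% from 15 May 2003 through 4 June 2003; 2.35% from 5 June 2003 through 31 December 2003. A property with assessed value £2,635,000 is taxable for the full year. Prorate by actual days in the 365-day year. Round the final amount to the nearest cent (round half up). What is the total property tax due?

£65,243.32

1 January – 14 May 2003: 134 days at 2.85% → £2,635,000 × 2.85% × 134/365 = £27,570.0411
15 May – 4 June 2003: 21 days at 1.35% → £2,635,000 × 1.35% × 21/365 = £2,046.6370
5 June – 31 December 2003: 210 days at 2.35% → £2,635,000 × 2.35% × 210/365 = £35,626.6438
Total = £65,243.3219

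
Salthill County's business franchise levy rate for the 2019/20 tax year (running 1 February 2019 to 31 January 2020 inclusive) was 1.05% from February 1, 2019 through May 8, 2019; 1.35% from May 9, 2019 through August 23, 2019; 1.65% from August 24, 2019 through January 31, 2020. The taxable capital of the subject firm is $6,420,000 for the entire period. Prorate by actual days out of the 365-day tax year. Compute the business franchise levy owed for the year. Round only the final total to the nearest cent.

$90,047.10

February 1 – May 8, 2019: 97 days at 1.05% → $6,420,000 × 1.05% × 97/365 = $17,914.4384
May 9 – August 23, 2019: 107 days at 1.35% → $6,420,000 × 1.35% × 107/365 = $25,407.3699
August 24, 2019 – January 31, 2020: 161 days at 1.65% → $6,420,000 × 1.65% × 161/365 = $46,725.2877
Total = $90,047.0959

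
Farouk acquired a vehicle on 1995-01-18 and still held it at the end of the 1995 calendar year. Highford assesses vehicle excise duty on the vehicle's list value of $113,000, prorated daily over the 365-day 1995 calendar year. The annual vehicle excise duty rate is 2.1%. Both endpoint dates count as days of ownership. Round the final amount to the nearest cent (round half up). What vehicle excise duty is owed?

Days held (1995-01-18 to 1995-12-31): 348 out of 365
Tax = $113,000 × 2.1% × 348/365 = $2,262.4767

$2,262.48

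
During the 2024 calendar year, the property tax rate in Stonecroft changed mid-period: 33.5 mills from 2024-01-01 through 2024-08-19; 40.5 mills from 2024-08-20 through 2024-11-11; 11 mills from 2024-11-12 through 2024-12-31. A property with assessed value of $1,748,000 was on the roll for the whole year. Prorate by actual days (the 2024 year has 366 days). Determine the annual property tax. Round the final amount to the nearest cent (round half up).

$55,993.31

2024-01-01 to 2024-08-19: 232 days at 33.5 mills → $1,748,000 × 3.35% × 232/366 = $37,118.7322
2024-08-20 to 2024-11-11: 84 days at 40.5 mills → $1,748,000 × 4.05% × 84/366 = $16,247.8033
2024-11-12 to 2024-12-31: 50 days at 11 mills → $1,748,000 × 1.1% × 50/366 = $2,626.7760
Total = $55,993.3115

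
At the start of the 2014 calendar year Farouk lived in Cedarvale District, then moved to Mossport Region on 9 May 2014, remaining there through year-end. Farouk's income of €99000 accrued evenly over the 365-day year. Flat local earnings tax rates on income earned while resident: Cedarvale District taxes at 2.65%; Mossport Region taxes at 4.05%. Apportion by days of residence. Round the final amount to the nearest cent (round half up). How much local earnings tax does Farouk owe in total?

€3523.45

Cedarvale District, 1 January – 8 May 2014: 128 days → €99000 × 2.65% × 128/365 = €920.0219
Mossport Region, 9 May – 31 December 2014: 237 days → €99000 × 4.05% × 237/365 = €2603.4288
Total = €3523.4507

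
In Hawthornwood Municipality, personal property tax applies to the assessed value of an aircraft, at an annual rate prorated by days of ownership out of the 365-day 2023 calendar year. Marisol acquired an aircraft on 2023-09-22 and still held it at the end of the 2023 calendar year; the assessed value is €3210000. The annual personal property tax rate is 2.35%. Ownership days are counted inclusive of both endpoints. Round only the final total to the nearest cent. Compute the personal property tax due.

Days held (2023-09-22 to 2023-12-31): 101 out of 365
Tax = €3210000 × 2.35% × 101/365 = €20873.7945

€20873.79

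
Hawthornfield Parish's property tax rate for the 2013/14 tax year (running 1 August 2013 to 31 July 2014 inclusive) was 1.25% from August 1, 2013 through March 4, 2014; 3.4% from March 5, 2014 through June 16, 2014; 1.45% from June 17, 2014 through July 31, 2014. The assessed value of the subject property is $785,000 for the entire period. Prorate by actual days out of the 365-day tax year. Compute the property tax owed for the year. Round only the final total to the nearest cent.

August 1, 2013 – March 4, 2014: 216 days at 1.25% → $785,000 × 1.25% × 216/365 = $5,806.8493
March 5 – June 16, 2014: 104 days at 3.4% → $785,000 × 3.4% × 104/365 = $7,604.8219
June 17 – July 31, 2014: 45 days at 1.45% → $785,000 × 1.45% × 45/365 = $1,403.3219
Total = $14,814.9932

$14,814.99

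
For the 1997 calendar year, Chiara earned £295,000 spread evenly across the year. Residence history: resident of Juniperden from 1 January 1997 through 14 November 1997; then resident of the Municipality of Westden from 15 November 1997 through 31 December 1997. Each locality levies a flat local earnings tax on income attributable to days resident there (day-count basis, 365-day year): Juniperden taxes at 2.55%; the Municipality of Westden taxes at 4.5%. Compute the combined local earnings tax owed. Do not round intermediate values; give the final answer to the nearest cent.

Juniperden, 1 January – 14 November 1997: 318 days → £295,000 × 2.55% × 318/365 = £6,553.8493
The Municipality of Westden, 15 November – 31 December 1997: 47 days → £295,000 × 4.5% × 47/365 = £1,709.3836
Total = £8,263.2329

£8,263.23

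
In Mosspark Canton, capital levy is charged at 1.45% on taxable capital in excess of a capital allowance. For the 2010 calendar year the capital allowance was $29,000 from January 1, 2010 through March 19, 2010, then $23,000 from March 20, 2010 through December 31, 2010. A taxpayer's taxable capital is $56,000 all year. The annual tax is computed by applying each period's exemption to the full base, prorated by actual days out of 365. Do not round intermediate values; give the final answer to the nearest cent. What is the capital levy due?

January 1 – March 19, 2010: 78 days, exemption $29,000 → ($56,000 − $29,000) × 1.45% × 78/365 = $83.6630
March 20 – December 31, 2010: 287 days, exemption $23,000 → ($56,000 − $23,000) × 1.45% × 287/365 = $376.2452
Total = $459.9082

$459.91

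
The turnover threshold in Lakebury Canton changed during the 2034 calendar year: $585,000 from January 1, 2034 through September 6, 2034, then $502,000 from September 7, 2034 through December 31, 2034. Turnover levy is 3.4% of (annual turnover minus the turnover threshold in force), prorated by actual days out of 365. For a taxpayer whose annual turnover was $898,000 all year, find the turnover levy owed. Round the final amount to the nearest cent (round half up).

$11,538.85

January 1 – September 6, 2034: 249 days, exemption $585,000 → ($898,000 − $585,000) × 3.4% × 249/365 = $7,259.8849
September 7 – December 31, 2034: 116 days, exemption $502,000 → ($898,000 − $502,000) × 3.4% × 116/365 = $4,278.9699
Total = $11,538.8548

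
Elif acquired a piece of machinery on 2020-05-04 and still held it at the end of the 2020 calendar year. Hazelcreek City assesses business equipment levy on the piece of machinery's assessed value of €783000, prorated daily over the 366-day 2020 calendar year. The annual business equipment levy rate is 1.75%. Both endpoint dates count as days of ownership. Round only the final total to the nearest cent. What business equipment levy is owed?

€9060.12

Days held (2020-05-04 to 2020-12-31): 242 out of 366
Tax = €783000 × 1.75% × 242/366 = €9060.1230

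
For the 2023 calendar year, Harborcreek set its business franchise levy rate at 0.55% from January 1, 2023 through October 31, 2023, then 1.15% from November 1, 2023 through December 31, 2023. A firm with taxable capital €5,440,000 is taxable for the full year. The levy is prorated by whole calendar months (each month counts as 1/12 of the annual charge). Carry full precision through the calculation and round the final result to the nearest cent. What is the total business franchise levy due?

January 1 – October 31, 2023: 10 months at 0.55% → €5,440,000 × 0.55% × 10/12 = €24,933.3333
November 1 – December 31, 2023: 2 months at 1.15% → €5,440,000 × 1.15% × 2/12 = €10,426.6667
Total = €35,360.0000

€35,360.00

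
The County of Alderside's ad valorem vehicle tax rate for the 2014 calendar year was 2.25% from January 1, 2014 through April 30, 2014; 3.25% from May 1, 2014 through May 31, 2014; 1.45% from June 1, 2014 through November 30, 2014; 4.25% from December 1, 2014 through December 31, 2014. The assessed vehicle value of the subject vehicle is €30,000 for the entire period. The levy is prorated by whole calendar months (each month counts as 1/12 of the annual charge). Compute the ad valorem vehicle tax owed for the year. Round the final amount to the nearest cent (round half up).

January 1 – April 30, 2014: 4 months at 2.25% → €30,000 × 2.25% × 4/12 = €225.0000
May 1 – May 31, 2014: 1 month at 3.25% → €30,000 × 3.25% × 1/12 = €81.2500
June 1 – November 30, 2014: 6 months at 1.45% → €30,000 × 1.45% × 6/12 = €217.5000
December 1 – December 31, 2014: 1 month at 4.25% → €30,000 × 4.25% × 1/12 = €106.2500
Total = €630.0000

€630.00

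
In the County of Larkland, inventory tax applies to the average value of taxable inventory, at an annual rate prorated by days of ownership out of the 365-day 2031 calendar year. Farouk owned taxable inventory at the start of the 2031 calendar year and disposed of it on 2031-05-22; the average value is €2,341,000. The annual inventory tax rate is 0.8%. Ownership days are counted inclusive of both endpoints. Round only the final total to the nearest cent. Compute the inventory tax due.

Days held (2031-01-01 to 2031-05-22): 142 out of 365
Tax = €2,341,000 × 0.8% × 142/365 = €7,285.9616

€7,285.96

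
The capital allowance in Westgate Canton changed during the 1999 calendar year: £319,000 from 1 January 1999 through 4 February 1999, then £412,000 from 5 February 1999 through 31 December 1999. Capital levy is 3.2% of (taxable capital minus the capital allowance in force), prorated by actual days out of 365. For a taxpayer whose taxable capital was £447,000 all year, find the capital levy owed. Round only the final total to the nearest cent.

1 January – 4 February 1999: 35 days, exemption £319,000 → (£447,000 − £319,000) × 3.2% × 35/365 = £392.7671
5 February – 31 December 1999: 330 days, exemption £412,000 → (£447,000 − £412,000) × 3.2% × 330/365 = £1,012.6027
Total = £1,405.3699

£1,405.37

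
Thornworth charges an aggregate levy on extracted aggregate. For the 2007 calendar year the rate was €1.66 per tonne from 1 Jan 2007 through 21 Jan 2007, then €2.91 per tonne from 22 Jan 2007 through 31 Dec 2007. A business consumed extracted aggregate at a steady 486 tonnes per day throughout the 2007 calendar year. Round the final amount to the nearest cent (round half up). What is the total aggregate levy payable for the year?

€503,447.40

1 Jan – 21 Jan 2007: 21 days × 486 tonnes/day = 10,206 tonnes at €1.66/tonne → €16,941.96
22 Jan – 31 Dec 2007: 344 days × 486 tonnes/day = 167,184 tonnes at €2.91/tonne → €486,505.44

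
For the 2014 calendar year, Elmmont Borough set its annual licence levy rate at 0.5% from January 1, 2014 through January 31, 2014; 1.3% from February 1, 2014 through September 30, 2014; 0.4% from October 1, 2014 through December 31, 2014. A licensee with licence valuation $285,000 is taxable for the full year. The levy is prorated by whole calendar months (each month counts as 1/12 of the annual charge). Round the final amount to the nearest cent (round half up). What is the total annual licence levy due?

January 1 – January 31, 2014: 1 month at 0.5% → $285,000 × 0.5% × 1/12 = $118.7500
February 1 – September 30, 2014: 8 months at 1.3% → $285,000 × 1.3% × 8/12 = $2,470.0000
October 1 – December 31, 2014: 3 months at 0.4% → $285,000 × 0.4% × 3/12 = $285.0000
Total = $2,873.7500

$2,873.75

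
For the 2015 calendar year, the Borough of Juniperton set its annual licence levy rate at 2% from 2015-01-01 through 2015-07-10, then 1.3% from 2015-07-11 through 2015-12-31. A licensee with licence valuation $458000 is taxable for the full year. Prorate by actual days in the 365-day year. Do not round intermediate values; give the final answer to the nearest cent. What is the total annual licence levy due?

2015-01-01 to 2015-07-10: 191 days at 2% → $458000 × 2% × 191/365 = $4793.3151
2015-07-11 to 2015-12-31: 174 days at 1.3% → $458000 × 1.3% × 174/365 = $2838.3452
Total = $7631.6603

$7631.66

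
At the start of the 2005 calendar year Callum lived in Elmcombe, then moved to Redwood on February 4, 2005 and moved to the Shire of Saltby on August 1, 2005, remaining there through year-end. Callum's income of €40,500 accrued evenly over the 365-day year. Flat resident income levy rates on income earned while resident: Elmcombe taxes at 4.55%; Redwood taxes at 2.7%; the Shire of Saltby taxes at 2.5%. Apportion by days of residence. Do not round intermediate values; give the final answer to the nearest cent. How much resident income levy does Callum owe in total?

Elmcombe, January 1 – February 3, 2005: 34 days → €40,500 × 4.55% × 34/365 = €171.6534
Redwood, February 4 – July 31, 2005: 178 days → €40,500 × 2.7% × 178/365 = €533.2685
The Shire of Saltby, August 1 – December 31, 2005: 153 days → €40,500 × 2.5% × 153/365 = €424.4178
Total = €1,129.3397

€1,129.34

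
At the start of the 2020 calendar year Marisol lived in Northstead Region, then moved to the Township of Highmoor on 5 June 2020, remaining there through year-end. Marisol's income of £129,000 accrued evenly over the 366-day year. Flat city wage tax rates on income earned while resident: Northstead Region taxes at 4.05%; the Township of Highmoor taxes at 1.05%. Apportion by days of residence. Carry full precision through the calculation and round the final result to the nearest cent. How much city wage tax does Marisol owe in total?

Northstead Region, 1 January – 4 June 2020: 156 days → £129,000 × 4.05% × 156/366 = £2,226.8361
The Township of Highmoor, 5 June – 31 December 2020: 210 days → £129,000 × 1.05% × 210/366 = £777.1721
Total = £3,004.0082

£3,004.01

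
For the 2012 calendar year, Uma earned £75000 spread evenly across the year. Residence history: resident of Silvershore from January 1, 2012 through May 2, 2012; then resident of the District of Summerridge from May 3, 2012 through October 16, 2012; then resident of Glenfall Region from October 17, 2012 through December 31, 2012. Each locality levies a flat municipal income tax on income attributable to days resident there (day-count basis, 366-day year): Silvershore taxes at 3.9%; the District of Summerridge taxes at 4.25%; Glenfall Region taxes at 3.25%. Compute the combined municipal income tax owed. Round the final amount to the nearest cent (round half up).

Silvershore, January 1 – May 2, 2012: 123 days → £75000 × 3.9% × 123/366 = £982.9918
The District of Summerridge, May 3 – October 16, 2012: 167 days → £75000 × 4.25% × 167/366 = £1454.4057
Glenfall Region, October 17 – December 31, 2012: 76 days → £75000 × 3.25% × 76/366 = £506.1475
Total = £2943.5451

£2943.55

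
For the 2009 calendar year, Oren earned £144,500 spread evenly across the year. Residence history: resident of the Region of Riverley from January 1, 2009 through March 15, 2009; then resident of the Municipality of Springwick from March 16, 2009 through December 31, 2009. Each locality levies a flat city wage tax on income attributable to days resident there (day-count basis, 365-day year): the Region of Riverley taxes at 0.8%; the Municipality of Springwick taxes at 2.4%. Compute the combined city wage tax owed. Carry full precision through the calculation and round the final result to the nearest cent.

The Region of Riverley, January 1 – March 15, 2009: 74 days → £144,500 × 0.8% × 74/365 = £234.3671
The Municipality of Springwick, March 16 – December 31, 2009: 291 days → £144,500 × 2.4% × 291/365 = £2,764.8986
Total = £2,999.2658

£2,999.27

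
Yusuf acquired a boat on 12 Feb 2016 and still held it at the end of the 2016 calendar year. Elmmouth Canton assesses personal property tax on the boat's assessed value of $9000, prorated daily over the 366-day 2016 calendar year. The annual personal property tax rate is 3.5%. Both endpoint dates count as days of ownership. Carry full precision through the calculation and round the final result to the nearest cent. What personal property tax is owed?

$278.85

Days held (12 Feb – 31 Dec 2016): 324 out of 366
Tax = $9000 × 3.5% × 324/366 = $278.8525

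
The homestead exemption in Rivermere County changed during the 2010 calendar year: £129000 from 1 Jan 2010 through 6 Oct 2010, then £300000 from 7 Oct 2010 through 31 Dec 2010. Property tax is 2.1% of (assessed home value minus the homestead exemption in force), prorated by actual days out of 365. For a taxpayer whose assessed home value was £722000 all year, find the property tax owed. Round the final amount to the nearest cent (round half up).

1 Jan – 6 Oct 2010: 279 days, exemption £129000 → (£722000 − £129000) × 2.1% × 279/365 = £9518.8685
7 Oct – 31 Dec 2010: 86 days, exemption £300000 → (£722000 − £300000) × 2.1% × 86/365 = £2088.0329
Total = £11606.9014

£11606.90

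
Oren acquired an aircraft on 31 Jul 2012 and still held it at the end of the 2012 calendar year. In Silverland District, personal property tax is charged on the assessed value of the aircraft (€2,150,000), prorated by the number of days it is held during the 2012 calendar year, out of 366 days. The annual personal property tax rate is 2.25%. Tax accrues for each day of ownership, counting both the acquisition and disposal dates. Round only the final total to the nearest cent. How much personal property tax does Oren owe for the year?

€20,354.51

Days held (31 Jul – 31 Dec 2012): 154 out of 366
Tax = €2,150,000 × 2.25% × 154/366 = €20,354.5082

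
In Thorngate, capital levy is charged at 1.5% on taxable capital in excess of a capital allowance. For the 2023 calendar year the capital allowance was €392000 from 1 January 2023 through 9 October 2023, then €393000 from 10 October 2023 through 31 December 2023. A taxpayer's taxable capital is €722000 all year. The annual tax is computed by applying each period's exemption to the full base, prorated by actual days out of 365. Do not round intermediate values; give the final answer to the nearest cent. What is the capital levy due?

1 January – 9 October 2023: 282 days, exemption €392000 → (€722000 − €392000) × 1.5% × 282/365 = €3824.3836
10 October – 31 December 2023: 83 days, exemption €393000 → (€722000 − €393000) × 1.5% × 83/365 = €1122.2055
Total = €4946.5890

€4946.59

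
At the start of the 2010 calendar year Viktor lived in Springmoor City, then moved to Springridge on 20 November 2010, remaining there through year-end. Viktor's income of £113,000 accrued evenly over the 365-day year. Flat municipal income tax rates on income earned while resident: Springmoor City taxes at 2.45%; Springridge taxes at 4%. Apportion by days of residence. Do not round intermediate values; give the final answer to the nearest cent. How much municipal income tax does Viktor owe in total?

Springmoor City, 1 January – 19 November 2010: 323 days → £113,000 × 2.45% × 323/365 = £2,449.9329
Springridge, 20 November – 31 December 2010: 42 days → £113,000 × 4% × 42/365 = £520.1096
Total = £2,970.0425

£2,970.04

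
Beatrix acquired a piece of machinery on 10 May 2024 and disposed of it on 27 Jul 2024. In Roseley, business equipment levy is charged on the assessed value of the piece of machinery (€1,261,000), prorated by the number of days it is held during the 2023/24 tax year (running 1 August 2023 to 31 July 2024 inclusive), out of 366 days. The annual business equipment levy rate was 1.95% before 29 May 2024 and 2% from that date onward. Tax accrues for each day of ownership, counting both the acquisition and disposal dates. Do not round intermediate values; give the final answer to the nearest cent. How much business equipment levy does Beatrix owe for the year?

€5,410.93

10 May – 28 May 2024: 19 days at 1.95% → €1,261,000 × 1.95% × 19/366 = €1,276.5041
29 May – 27 Jul 2024: 60 days at 2% → €1,261,000 × 2% × 60/366 = €4,134.4262
Total = €5,410.9303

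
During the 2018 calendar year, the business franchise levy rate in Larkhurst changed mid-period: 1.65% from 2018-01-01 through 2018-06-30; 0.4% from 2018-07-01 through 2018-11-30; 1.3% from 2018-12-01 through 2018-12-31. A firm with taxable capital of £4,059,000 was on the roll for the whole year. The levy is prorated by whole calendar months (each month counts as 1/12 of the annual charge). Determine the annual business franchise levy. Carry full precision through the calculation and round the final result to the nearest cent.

£44,649.00

2018-01-01 to 2018-06-30: 6 months at 1.65% → £4,059,000 × 1.65% × 6/12 = £33,486.7500
2018-07-01 to 2018-11-30: 5 months at 0.4% → £4,059,000 × 0.4% × 5/12 = £6,765.0000
2018-12-01 to 2018-12-31: 1 month at 1.3% → £4,059,000 × 1.3% × 1/12 = £4,397.2500
Total = £44,649.0000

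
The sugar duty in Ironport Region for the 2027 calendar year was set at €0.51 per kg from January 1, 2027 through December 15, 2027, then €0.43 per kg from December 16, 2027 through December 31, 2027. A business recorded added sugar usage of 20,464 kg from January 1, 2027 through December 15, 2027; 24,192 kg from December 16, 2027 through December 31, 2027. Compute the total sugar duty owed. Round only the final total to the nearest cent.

January 1 – December 15, 2027: 20,464 kg at €0.51/kg → €10436.64
December 16 – December 31, 2027: 24,192 kg at €0.43/kg → €10402.56

€20839.20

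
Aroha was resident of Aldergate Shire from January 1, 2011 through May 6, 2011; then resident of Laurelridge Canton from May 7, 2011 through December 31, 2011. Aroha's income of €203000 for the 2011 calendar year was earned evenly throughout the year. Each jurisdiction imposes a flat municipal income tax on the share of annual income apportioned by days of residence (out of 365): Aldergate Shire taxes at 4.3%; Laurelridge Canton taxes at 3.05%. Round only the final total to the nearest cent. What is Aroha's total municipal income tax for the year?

Aldergate Shire, January 1 – May 6, 2011: 126 days → €203000 × 4.3% × 126/365 = €3013.2986
Laurelridge Canton, May 7 – December 31, 2011: 239 days → €203000 × 3.05% × 239/365 = €4054.1603
Total = €7067.4589

€7067.46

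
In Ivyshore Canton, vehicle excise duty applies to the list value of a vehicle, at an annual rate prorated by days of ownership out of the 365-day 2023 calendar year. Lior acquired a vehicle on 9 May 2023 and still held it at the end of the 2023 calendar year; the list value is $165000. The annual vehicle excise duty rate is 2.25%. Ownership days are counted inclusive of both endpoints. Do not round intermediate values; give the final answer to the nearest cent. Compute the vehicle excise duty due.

Days held (9 May – 31 December 2023): 237 out of 365
Tax = $165000 × 2.25% × 237/365 = $2410.5822

$2410.58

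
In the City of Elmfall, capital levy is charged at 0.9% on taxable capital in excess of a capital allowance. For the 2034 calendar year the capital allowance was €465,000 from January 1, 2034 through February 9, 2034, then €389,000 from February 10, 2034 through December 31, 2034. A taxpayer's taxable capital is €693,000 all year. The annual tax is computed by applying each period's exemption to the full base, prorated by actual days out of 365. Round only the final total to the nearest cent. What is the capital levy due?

€2,661.04

January 1 – February 9, 2034: 40 days, exemption €465,000 → (€693,000 − €465,000) × 0.9% × 40/365 = €224.8767
February 10 – December 31, 2034: 325 days, exemption €389,000 → (€693,000 − €389,000) × 0.9% × 325/365 = €2,436.1644
Total = €2,661.0411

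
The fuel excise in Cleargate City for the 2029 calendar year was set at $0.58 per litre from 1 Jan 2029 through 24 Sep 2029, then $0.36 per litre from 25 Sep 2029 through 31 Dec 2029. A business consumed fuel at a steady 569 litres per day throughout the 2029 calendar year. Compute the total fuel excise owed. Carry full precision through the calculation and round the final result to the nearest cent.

$108189.66

1 Jan – 24 Sep 2029: 267 days × 569 litres/day = 151,923 litres at $0.58/litre → $88115.34
25 Sep – 31 Dec 2029: 98 days × 569 litres/day = 55,762 litres at $0.36/litre → $20074.32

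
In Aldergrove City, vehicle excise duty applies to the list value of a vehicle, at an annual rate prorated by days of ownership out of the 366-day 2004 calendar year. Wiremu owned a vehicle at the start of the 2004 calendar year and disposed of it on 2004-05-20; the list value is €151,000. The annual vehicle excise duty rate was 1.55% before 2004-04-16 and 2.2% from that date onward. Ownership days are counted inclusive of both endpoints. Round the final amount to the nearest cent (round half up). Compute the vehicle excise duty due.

€995.53

2004-01-01 to 2004-04-15: 106 days at 1.55% → €151,000 × 1.55% × 106/366 = €677.8497
2004-04-16 to 2004-05-20: 35 days at 2.2% → €151,000 × 2.2% × 35/366 = €317.6776
Total = €995.5273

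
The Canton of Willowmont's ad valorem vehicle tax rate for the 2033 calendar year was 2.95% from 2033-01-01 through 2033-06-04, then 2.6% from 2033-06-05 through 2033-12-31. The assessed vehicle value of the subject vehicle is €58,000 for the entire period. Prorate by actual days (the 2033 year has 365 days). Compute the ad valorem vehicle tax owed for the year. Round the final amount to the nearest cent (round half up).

2033-01-01 to 2033-06-04: 155 days at 2.95% → €58,000 × 2.95% × 155/365 = €726.5890
2033-06-05 to 2033-12-31: 210 days at 2.6% → €58,000 × 2.6% × 210/365 = €867.6164
Total = €1,594.2055

€1,594.21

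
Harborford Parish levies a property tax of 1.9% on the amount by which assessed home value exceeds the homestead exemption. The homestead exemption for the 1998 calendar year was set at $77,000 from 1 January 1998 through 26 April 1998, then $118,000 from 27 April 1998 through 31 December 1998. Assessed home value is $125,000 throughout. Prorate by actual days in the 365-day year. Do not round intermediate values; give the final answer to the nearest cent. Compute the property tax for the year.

$380.57

1 January – 26 April 1998: 116 days, exemption $77,000 → ($125,000 − $77,000) × 1.9% × 116/365 = $289.8411
27 April – 31 December 1998: 249 days, exemption $118,000 → ($125,000 − $118,000) × 1.9% × 249/365 = $90.7315
Total = $380.5726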